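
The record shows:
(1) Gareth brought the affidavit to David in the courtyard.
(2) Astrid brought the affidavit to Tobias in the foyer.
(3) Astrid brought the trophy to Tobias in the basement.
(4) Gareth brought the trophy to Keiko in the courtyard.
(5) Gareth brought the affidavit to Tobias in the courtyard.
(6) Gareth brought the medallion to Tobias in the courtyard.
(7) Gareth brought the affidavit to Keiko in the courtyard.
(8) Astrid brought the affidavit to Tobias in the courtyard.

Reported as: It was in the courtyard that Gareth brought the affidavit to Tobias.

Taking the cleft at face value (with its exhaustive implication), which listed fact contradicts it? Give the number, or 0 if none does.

Focus of the cleft: "in the courtyard" (the setting). Presupposed background: same agent, thing, recipient (Gareth / the affidavit / Tobias).
The exhaustive reading says no other setting fits that background.
No listed fact matches the background with a different setting. Exhaustivity holds.

0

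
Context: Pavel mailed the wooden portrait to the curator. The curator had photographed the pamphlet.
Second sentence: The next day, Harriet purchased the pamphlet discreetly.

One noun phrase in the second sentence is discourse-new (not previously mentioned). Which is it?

Harriet

"the pamphlet" in the second sentence is given — already mentioned in the context.
"Harriet" has no antecedent in the context; it is discourse-new.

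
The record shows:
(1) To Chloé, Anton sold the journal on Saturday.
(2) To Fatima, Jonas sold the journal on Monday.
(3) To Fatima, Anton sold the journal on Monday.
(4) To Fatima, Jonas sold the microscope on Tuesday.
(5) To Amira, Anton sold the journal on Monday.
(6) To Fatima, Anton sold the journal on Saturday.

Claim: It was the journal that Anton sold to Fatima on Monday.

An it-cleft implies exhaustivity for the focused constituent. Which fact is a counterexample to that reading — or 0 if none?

Focus of the cleft: "the journal" (the thing). Presupposed background: same agent, recipient, setting (Anton / Fatima / on Monday).
Exhaustivity: the journal is the only thing satisfying that background.
Every other fact differs from the presupposition on some backgrounded slot, so none challenges the exhaustivity.

0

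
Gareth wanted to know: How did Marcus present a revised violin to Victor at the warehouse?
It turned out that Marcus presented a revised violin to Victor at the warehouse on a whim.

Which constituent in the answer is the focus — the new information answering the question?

The wh-word "how" asks about the manner.
In the answer, "Marcus", "a revised violin", "to Victor" and "at the warehouse" are given — repeated from the question.
The constituent filling the manner gap is "on a whim"; that is the focus and would carry nuclear stress.

on a whim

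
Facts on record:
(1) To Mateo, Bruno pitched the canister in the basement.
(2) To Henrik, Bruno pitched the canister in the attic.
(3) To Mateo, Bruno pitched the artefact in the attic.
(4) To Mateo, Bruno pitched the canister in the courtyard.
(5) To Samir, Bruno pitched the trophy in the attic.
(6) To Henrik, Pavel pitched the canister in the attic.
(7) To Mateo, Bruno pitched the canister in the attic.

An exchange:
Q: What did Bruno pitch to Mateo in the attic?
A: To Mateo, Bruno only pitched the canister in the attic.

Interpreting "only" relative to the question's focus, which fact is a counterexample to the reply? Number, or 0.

Answering "What did ...?" puts focus on the thing — here, "the canister".
"Only" then excludes alternative things while the background — same agent, recipient, setting (Bruno / Mateo / in the attic) — is held fixed.
Fact (3) shares the background with a different thing (the artefact) — counterexample.
(Fact (1) would refute a reading with focus on the setting — but that is not what the question asks.)

3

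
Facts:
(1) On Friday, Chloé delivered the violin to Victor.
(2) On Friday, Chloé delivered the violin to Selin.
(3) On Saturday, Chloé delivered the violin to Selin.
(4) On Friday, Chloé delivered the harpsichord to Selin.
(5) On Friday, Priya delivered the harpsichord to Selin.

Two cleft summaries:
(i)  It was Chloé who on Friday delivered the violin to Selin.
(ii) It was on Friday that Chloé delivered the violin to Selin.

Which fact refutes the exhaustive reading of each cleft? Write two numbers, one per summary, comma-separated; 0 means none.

0, 3

Summary (i) focuses "Chloé" (the agent); background thing = the violin, recipient = Selin, setting = on Friday. No fact matches that background with a different agent, so 0.
Summary (ii) focuses "on Friday" (the setting); background agent = Chloé, thing = the violin, recipient = Selin. Fact (3) matches that background with setting = on Saturday — refutes (ii).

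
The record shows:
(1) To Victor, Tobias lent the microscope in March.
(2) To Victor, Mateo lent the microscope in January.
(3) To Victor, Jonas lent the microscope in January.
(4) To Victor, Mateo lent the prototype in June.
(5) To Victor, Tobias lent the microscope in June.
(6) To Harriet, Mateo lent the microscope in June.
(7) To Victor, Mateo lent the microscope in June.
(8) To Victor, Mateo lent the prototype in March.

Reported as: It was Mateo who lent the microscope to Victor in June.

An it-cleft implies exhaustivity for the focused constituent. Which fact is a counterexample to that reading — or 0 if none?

Focus of the cleft: "Mateo" (the agent). Presupposed background: same thing, recipient, setting (the microscope / Victor / in June).
The exhaustive reading says no other agent fits that background.
But fact (5) also has same thing, recipient, setting (the microscope / Victor / in June), with agent = Tobias — so the exhaustive reading fails.

5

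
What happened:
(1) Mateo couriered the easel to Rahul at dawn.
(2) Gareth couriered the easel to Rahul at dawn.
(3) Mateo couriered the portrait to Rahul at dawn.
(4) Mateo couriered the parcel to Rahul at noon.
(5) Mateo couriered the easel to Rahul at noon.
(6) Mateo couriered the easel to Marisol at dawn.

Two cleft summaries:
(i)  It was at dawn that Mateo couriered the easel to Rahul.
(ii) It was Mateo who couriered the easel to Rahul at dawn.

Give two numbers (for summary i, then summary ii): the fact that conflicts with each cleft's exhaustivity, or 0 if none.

(i): focus "at dawn". Looking for agent = Mateo, thing = the easel, recipient = Rahul with some other setting — fact (5) has at noon there. Refuted.
(ii): focus "Mateo". Looking for thing = the easel, recipient = Rahul, setting = at dawn with some other agent — fact (2) has Gareth there. Refuted.

5, 2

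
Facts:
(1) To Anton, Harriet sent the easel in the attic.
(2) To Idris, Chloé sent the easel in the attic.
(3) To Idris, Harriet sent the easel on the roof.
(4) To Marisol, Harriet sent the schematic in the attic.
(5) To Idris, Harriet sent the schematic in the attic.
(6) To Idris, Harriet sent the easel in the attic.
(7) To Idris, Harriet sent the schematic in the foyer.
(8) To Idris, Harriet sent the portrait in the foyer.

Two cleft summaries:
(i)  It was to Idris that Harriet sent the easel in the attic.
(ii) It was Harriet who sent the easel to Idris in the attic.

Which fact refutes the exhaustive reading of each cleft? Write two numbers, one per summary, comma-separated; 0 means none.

1, 2

(i): focus "Idris". Looking for Harriet as agent and the easel as thing and in the attic as setting with some other recipient — fact (1) has Anton there. Refuted.
(ii): focus "Harriet". Looking for the easel as thing and Idris as recipient and in the attic as setting with some other agent — fact (2) has Chloé there. Refuted.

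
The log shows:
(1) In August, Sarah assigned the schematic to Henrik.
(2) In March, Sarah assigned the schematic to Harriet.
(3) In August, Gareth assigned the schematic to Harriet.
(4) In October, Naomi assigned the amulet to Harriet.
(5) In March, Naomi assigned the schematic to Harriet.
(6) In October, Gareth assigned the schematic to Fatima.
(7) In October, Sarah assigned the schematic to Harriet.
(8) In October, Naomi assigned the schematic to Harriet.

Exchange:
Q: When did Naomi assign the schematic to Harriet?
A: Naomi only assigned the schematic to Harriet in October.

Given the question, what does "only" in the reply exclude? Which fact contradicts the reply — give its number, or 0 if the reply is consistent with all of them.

5

Answering "When did ...?" puts focus on the setting — here, "in October".
"Only" then excludes alternative settings while the background — agent = Naomi, thing = the schematic, recipient = Harriet — is held fixed.
Fact (5) keeps agent = Naomi, thing = the schematic, recipient = Harriet but has setting = in March; that refutes the reply.
(Fact (4) would refute a reading with focus on the thing — but that is not what the question asks.)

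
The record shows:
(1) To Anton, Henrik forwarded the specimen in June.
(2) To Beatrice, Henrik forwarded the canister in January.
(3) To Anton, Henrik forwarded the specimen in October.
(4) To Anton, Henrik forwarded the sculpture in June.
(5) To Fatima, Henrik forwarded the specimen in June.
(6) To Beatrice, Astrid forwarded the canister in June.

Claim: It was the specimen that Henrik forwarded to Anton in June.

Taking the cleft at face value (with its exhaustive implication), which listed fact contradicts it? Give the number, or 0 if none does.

4

The cleft puts "the specimen" in focus and presupposes the open proposition with Henrik as agent and Anton as recipient and in June as setting.
Exhaustivity: the specimen is the only thing satisfying that background.
Fact (4) shares the background but with thing = the sculpture; exhaustivity is violated.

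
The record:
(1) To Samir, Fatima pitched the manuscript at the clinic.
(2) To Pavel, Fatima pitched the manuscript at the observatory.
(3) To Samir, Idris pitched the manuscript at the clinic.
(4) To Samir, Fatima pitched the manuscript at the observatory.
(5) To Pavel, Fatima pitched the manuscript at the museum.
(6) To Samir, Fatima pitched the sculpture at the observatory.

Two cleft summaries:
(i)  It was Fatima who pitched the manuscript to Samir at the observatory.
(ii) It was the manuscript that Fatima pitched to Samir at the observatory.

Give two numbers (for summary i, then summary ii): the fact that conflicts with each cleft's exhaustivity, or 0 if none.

0, 6

(i): focus "Fatima". No fact shares same thing, recipient, setting (the manuscript / Samir / at the observatory) with a different agent. 0.
(ii): focus "the manuscript". Looking for same agent, recipient, setting (Fatima / Samir / at the observatory) with some other thing — fact (6) has the sculpture there. Refuted.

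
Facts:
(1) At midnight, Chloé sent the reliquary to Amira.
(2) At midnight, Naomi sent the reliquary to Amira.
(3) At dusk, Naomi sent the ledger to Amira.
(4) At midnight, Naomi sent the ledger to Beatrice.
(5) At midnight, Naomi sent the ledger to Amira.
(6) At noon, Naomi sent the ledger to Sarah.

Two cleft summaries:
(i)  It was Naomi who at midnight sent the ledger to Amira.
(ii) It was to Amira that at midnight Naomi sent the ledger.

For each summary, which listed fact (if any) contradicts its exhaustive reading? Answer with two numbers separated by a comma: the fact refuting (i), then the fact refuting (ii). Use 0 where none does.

(i): focus "Naomi". No fact shares thing = the ledger, recipient = Amira, setting = at midnight with a different agent. 0.
(ii): focus "Amira". Looking for agent = Naomi, thing = the ledger, setting = at midnight with some other recipient — fact (4) has Beatrice there. Refuted.

0, 4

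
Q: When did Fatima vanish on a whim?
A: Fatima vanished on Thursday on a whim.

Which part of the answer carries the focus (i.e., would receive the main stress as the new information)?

The wh-word "when" asks about the time.
In the answer, "Fatima" and "on a whim" are given — repeated from the question.
The constituent filling the time gap is "on Thursday"; that is the focus and would carry nuclear stress.

on Thursday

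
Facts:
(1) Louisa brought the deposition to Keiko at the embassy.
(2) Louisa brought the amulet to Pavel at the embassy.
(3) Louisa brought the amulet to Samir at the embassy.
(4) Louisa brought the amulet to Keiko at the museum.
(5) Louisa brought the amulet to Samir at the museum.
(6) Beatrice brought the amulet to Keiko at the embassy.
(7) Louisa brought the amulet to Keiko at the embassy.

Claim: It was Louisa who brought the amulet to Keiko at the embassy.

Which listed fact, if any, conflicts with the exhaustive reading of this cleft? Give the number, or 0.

6

The cleft puts "Louisa" in focus and presupposes the open proposition with the amulet as thing and Keiko as recipient and at the embassy as setting.
The exhaustive reading says no other agent fits that background.
Fact (6) shares the background but with agent = Beatrice; exhaustivity is violated.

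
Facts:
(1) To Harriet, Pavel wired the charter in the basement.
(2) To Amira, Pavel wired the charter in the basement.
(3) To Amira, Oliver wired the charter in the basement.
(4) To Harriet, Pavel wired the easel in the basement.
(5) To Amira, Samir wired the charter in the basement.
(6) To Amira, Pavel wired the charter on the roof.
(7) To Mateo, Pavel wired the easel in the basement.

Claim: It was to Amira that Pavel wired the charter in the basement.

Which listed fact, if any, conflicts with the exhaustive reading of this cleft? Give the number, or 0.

The cleft puts "Amira" in focus and presupposes the open proposition with Pavel as agent and the charter as thing and in the basement as setting.
The exhaustive reading says no other recipient fits that background.
But fact (1) also has Pavel as agent and the charter as thing and in the basement as setting, with recipient = Harriet — so the exhaustive reading fails.

1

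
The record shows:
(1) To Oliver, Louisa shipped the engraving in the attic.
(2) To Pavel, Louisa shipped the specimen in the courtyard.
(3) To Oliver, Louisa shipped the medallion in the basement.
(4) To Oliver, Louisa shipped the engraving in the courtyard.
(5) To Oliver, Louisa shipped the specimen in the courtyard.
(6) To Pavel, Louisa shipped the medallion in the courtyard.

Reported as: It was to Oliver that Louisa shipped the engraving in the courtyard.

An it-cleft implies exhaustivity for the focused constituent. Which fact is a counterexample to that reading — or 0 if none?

The cleft puts "Oliver" in focus and presupposes the open proposition with Louisa as agent and the engraving as thing and in the courtyard as setting.
Exhaustivity: Oliver is the only recipient satisfying that background.
No listed fact matches the background with a different recipient. Exhaustivity holds.

0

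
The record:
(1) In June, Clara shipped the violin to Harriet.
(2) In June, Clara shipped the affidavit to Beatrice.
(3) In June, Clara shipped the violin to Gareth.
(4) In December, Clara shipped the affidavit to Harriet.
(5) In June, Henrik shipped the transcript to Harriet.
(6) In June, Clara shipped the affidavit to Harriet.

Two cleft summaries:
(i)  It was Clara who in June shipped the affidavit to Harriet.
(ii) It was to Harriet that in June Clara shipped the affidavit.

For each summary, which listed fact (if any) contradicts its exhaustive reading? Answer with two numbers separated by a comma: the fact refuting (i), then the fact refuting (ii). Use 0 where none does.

0, 2

Summary (i) focuses "Clara" (the agent); background the affidavit as thing and Harriet as recipient and in June as setting. No fact matches that background with a different agent, so 0.
Summary (ii) focuses "Harriet" (the recipient); background Clara as agent and the affidavit as thing and in June as setting. Fact (2) matches that background with recipient = Beatrice — refutes (ii).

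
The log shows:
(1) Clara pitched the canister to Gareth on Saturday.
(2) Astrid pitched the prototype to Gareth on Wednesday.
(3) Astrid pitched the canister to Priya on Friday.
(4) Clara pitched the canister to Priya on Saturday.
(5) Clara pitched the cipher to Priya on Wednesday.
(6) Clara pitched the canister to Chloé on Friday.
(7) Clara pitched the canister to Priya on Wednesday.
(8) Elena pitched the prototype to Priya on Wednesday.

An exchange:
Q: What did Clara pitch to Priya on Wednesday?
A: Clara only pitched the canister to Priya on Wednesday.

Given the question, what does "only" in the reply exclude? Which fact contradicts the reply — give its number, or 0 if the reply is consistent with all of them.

Answering "What did ...?" puts focus on the thing — here, "the canister".
"Only" then excludes alternative things while the background — Clara as agent and Priya as recipient and on Wednesday as setting — is held fixed.
Fact (5) keeps Clara as agent and Priya as recipient and on Wednesday as setting but has thing = the cipher; that refutes the reply.
(Fact (4) would refute a reading with focus on the setting — but that is not what the question asks.)

5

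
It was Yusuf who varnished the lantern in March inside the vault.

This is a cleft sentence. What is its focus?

In an it-cleft "It was X that/who ...", the clefted constituent X is the focus; the that/who-clause expresses the presupposed open proposition.
Here the focus is "Yusuf". The backgrounded (presupposed) material includes "the lantern", "in March" and "inside the vault".

Yusuf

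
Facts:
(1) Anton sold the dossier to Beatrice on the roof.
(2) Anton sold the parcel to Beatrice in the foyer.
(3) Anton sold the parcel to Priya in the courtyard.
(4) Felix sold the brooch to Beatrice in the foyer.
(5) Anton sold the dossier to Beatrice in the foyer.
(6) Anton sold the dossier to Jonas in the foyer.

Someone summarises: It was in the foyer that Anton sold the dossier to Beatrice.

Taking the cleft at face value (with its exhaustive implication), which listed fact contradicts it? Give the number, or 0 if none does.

1

The cleft puts "in the foyer" in focus and presupposes the open proposition with agent = Anton, thing = the dossier, recipient = Beatrice.
Exhaustivity: in the foyer is the only setting satisfying that background.
Fact (1) shares the background but with setting = on the roof; exhaustivity is violated.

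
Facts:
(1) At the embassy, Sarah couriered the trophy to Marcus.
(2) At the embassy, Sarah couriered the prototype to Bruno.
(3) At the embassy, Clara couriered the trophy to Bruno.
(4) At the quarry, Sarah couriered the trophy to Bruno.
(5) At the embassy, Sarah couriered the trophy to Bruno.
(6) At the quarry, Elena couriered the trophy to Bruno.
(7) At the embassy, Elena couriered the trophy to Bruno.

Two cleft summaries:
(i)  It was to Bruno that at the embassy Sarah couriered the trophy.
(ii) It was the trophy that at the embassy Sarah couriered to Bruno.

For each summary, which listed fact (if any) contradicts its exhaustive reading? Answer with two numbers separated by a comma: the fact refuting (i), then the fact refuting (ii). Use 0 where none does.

1, 2

Summary (i) focuses "Bruno" (the recipient); background Sarah as agent and the trophy as thing and at the embassy as setting. Fact (1) matches that background with recipient = Marcus — refutes (i).
Summary (ii) focuses "the trophy" (the thing); background Sarah as agent and Bruno as recipient and at the embassy as setting. Fact (2) matches that background with thing = the prototype — refutes (ii).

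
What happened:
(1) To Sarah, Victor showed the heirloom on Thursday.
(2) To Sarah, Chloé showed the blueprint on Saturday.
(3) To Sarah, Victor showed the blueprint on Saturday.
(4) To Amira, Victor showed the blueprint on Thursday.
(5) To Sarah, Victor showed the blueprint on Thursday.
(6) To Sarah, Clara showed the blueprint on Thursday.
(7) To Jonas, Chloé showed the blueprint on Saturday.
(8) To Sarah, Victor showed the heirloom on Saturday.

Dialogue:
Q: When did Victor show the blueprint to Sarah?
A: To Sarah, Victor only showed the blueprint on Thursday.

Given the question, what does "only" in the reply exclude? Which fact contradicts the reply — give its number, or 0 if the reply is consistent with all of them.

3

The question "When did ...?" targets the setting, so in the reply the focus falls on "on Thursday".
So "only" ranges over settings; the rest (agent = Victor, thing = the blueprint, recipient = Sarah) is presupposed.
Fact (3) keeps agent = Victor, thing = the blueprint, recipient = Sarah but has setting = on Saturday; that refutes the reply.
(Fact (1) would refute a reading with focus on the thing — but that is not what the question asks.)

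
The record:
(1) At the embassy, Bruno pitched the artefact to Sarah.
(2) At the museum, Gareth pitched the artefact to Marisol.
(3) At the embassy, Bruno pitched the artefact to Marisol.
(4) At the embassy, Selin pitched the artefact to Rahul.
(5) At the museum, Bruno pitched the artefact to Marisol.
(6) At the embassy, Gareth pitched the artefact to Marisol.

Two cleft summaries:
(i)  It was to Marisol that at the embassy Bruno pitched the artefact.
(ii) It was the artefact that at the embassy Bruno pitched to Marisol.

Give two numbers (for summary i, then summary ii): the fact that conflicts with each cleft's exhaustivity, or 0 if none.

1, 0

(i): focus "Marisol". Looking for same agent, thing, setting (Bruno / the artefact / at the embassy) with some other recipient — fact (1) has Sarah there. Refuted.
(ii): focus "the artefact". No fact shares same agent, recipient, setting (Bruno / Marisol / at the embassy) with a different thing. 0.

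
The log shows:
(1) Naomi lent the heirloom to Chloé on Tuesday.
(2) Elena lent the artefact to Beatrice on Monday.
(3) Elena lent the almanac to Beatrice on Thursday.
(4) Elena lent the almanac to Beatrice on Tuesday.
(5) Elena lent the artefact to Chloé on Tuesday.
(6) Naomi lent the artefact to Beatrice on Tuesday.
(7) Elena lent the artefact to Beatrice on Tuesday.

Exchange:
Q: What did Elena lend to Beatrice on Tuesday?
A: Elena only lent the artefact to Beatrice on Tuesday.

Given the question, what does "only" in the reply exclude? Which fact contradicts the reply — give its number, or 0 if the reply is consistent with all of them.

4

The question "What did ...?" targets the thing, so in the reply the focus falls on "the artefact".
So "only" ranges over things; the rest (agent = Elena, recipient = Beatrice, setting = on Tuesday) is presupposed.
Fact (4) keeps agent = Elena, recipient = Beatrice, setting = on Tuesday but has thing = the almanac; that refutes the reply.
(Fact (5) would refute a reading with focus on the recipient — but that is not what the question asks.)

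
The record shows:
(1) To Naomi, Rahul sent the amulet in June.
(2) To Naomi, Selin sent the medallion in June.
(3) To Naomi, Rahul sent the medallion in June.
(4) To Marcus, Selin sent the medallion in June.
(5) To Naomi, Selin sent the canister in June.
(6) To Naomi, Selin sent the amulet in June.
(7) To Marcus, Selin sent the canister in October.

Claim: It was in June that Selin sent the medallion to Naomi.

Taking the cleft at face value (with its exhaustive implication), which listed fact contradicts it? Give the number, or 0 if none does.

0

Focus of the cleft: "in June" (the setting). Presupposed background: Selin as agent and the medallion as thing and Naomi as recipient.
The exhaustive reading says no other setting fits that background.
No listed fact matches the background with a different setting. Exhaustivity holds.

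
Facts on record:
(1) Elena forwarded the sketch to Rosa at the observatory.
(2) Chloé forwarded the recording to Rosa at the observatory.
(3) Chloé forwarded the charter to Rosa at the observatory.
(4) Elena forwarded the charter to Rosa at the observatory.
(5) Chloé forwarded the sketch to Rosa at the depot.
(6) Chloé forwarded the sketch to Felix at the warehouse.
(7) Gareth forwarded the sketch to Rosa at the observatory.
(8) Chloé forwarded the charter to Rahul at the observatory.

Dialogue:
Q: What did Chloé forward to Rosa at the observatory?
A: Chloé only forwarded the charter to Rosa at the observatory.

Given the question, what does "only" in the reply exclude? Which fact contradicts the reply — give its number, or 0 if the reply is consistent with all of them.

Answering "What did ...?" puts focus on the thing — here, "the charter".
"Only" then excludes alternative things while the background — Chloé as agent and Rosa as recipient and at the observatory as setting — is held fixed.
Fact (2) keeps Chloé as agent and Rosa as recipient and at the observatory as setting but has thing = the recording; that refutes the reply.
(Fact (8) would refute a reading with focus on the recipient — but that is not what the question asks.)

2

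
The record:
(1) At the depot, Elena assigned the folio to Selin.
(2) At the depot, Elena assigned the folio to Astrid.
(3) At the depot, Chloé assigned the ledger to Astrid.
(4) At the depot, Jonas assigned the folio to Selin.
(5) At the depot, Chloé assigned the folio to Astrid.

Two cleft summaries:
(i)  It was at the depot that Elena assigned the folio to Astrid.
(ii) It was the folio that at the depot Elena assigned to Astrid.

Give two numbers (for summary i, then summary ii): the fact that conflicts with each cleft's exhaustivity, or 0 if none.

0, 0

(i): focus "at the depot". No fact shares agent = Elena, thing = the folio, recipient = Astrid with a different setting. 0.
(ii): focus "the folio". No fact shares agent = Elena, recipient = Astrid, setting = at the depot with a different thing. 0.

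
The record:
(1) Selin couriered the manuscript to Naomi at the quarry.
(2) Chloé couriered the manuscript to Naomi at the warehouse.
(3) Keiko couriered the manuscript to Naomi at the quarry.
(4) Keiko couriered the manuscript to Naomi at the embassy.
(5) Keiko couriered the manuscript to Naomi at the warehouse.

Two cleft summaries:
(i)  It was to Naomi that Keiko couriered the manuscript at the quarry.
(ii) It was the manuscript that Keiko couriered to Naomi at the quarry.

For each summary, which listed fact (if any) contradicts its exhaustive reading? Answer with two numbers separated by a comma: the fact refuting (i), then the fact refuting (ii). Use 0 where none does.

Summary (i) focuses "Naomi" (the recipient); background same agent, thing, setting (Keiko / the manuscript / at the quarry). No fact matches that background with a different recipient, so 0.
Summary (ii) focuses "the manuscript" (the thing); background same agent, recipient, setting (Keiko / Naomi / at the quarry). No fact matches that background with a different thing, so 0.

0, 0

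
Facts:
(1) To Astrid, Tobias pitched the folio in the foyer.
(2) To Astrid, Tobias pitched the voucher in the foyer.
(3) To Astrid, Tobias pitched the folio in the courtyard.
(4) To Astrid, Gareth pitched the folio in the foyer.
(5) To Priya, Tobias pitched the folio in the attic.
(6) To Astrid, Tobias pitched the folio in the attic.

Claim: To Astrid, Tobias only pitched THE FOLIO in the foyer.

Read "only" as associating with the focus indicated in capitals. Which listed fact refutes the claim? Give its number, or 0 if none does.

Focus (in capitals) is "the folio" — the thing. "Only" excludes alternative things while holding fixed Tobias as agent and Astrid as recipient and in the foyer as setting.
Fact (2) matches on Tobias as agent and Astrid as recipient and in the foyer as setting, but has thing = the voucher instead. That refutes the claim.

2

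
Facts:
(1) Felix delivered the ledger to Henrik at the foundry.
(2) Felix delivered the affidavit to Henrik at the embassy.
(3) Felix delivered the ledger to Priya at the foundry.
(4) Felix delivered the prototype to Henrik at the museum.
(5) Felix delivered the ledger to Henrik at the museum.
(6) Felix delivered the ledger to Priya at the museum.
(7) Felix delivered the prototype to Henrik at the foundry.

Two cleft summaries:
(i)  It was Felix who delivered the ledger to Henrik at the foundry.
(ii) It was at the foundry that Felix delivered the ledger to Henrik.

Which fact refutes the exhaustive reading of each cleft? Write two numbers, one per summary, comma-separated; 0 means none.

(i): focus "Felix". No fact shares same thing, recipient, setting (the ledger / Henrik / at the foundry) with a different agent. 0.
(ii): focus "at the foundry". Looking for same agent, thing, recipient (Felix / the ledger / Henrik) with some other setting — fact (5) has at the museum there. Refuted.

0, 5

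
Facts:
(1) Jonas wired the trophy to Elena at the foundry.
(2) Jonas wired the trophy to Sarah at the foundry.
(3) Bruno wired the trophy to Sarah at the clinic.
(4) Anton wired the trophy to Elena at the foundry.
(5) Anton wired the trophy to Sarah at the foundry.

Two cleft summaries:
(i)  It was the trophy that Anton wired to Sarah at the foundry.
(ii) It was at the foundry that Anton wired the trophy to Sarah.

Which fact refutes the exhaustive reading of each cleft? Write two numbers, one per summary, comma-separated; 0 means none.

Summary (i) focuses "the trophy" (the thing); background agent = Anton, recipient = Sarah, setting = at the foundry. No fact matches that background with a different thing, so 0.
Summary (ii) focuses "at the foundry" (the setting); background agent = Anton, thing = the trophy, recipient = Sarah. No fact matches that background with a different setting, so 0.

0, 0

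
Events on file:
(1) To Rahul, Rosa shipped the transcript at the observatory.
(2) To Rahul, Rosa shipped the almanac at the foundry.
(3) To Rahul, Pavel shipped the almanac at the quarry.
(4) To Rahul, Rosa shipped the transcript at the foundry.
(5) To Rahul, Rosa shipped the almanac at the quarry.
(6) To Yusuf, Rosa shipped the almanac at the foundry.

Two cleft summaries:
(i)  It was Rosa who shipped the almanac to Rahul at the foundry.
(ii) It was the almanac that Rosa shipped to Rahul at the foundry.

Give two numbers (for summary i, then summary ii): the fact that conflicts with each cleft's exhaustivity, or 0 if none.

0, 4

Summary (i) focuses "Rosa" (the agent); background thing = the almanac, recipient = Rahul, setting = at the foundry. No fact matches that background with a different agent, so 0.
Summary (ii) focuses "the almanac" (the thing); background agent = Rosa, recipient = Rahul, setting = at the foundry. Fact (4) matches that background with thing = the transcript — refutes (ii).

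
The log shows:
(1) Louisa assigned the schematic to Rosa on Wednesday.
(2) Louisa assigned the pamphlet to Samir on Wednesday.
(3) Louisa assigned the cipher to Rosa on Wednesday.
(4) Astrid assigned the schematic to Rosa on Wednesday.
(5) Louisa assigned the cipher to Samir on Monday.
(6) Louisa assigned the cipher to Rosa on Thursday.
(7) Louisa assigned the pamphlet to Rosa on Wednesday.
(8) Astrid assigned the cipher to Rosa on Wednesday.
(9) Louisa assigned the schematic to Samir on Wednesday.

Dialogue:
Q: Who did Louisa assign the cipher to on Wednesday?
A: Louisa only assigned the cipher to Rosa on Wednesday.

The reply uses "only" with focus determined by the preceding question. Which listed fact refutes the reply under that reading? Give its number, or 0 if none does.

Answering "Who did ... to ...?" puts focus on the recipient — here, "Rosa".
So "only" ranges over recipients; the rest (Louisa as agent and the cipher as thing and on Wednesday as setting) is presupposed.
No fact keeps Louisa as agent and the cipher as thing and on Wednesday as setting while changing the recipient; every other fact differs on something backgrounded. The reply stands.
(Fact (1) would refute a reading with focus on the thing — but that is not what the question asks.)

0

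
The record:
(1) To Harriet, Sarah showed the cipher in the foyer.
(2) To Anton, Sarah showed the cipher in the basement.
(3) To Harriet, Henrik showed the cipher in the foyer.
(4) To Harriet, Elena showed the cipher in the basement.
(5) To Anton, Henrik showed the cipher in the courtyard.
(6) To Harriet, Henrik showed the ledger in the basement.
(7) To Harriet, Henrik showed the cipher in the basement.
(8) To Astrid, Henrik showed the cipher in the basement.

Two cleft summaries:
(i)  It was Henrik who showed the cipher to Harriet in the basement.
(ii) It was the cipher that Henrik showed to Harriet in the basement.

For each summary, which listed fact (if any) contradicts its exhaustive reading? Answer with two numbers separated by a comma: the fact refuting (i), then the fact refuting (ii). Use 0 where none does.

4, 6

Summary (i) focuses "Henrik" (the agent); background the cipher as thing and Harriet as recipient and in the basement as setting. Fact (4) matches that background with agent = Elena — refutes (i).
Summary (ii) focuses "the cipher" (the thing); background Henrik as agent and Harriet as recipient and in the basement as setting. Fact (6) matches that background with thing = the ledger — refutes (ii).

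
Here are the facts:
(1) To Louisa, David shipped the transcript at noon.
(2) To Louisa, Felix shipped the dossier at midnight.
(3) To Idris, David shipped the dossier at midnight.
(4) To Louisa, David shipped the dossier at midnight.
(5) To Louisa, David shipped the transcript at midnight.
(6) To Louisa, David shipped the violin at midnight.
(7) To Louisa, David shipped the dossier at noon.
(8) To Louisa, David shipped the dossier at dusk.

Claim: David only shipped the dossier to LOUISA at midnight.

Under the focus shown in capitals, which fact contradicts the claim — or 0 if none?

3

Focus (in capitals) is "Louisa" — the recipient. "Only" excludes alternative recipients while holding fixed agent = David, thing = the dossier, setting = at midnight.
Fact (3) shares the background but differs in recipient (Idris) — a counterexample.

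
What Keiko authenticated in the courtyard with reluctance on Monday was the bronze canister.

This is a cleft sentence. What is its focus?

the bronze canister

In a pseudo-cleft "What ... was X", the post-copular constituent X is the focus.
Here the focus is "the bronze canister". The backgrounded (presupposed) material includes "Keiko", "in the courtyard", "on Monday" and "with reluctance".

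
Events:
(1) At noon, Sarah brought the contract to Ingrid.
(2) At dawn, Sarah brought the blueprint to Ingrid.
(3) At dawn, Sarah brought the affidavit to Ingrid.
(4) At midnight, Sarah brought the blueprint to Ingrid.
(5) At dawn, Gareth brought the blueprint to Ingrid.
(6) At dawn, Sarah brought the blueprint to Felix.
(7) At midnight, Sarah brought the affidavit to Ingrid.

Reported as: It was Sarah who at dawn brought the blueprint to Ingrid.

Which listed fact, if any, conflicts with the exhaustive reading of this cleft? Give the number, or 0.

Focus of the cleft: "Sarah" (the agent). Presupposed background: same thing, recipient, setting (the blueprint / Ingrid / at dawn).
The exhaustive reading says no other agent fits that background.
Fact (5) shares the background but with agent = Gareth; exhaustivity is violated.

5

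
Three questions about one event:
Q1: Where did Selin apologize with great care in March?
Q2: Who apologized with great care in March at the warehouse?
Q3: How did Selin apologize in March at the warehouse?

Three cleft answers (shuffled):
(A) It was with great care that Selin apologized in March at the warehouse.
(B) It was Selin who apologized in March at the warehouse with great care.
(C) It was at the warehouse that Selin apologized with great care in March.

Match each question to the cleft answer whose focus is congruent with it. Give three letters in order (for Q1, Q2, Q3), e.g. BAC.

Q1 asks about the location; cleft (C) focuses "at the warehouse", which is the location — so Q1 → C.
Q2 asks about the subject (agent); cleft (B) focuses "Selin", which is the subject (agent) — so Q2 → B.
Q3 asks about the manner; cleft (A) focuses "with great care", which is the manner — so Q3 → A.
Mapping: Q1→C, Q2→B, Q3→A.

CBA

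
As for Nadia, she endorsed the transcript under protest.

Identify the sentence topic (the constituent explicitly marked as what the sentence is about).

The construction explicitly marks "Nadia" as what the sentence is about — the topic.
The remainder of the clause is the comment (what is said about the topic).

Nadia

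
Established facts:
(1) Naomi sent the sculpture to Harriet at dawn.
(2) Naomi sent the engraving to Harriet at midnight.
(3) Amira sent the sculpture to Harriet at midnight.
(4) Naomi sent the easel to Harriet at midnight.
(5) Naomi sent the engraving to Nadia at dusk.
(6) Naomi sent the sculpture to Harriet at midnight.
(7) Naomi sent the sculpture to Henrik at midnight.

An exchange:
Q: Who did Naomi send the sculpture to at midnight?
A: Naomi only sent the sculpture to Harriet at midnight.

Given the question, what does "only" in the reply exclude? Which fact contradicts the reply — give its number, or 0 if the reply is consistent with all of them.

Answering "Who did ... to ...?" puts focus on the recipient — here, "Harriet".
"Only" then excludes alternative recipients while the background — agent = Naomi, thing = the sculpture, setting = at midnight — is held fixed.
Fact (7) keeps agent = Naomi, thing = the sculpture, setting = at midnight but has recipient = Henrik; that refutes the reply.
(Fact (1) would refute a reading with focus on the setting — but that is not what the question asks.)

7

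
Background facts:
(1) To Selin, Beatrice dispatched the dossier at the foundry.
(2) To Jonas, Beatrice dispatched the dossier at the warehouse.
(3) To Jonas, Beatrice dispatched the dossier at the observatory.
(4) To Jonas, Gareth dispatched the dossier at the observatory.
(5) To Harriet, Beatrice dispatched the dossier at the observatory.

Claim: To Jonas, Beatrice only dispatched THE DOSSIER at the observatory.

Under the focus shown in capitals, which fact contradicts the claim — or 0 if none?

Focus (in capitals) is "the dossier" — the thing. "Only" excludes alternative things while holding fixed same agent, recipient, setting (Beatrice / Jonas / at the observatory).
Every other fact changes something in the background, not just the thing. Nothing refutes the claim.

0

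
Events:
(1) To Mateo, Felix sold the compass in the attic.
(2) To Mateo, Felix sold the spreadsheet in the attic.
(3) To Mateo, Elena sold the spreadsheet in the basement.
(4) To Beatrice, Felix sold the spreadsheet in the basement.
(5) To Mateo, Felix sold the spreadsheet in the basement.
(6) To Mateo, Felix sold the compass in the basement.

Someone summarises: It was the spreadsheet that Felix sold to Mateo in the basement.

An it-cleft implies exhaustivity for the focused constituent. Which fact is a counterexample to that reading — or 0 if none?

Focus of the cleft: "the spreadsheet" (the thing). Presupposed background: agent = Felix, recipient = Mateo, setting = in the basement.
Exhaustivity: the spreadsheet is the only thing satisfying that background.
Fact (6) shares the background but with thing = the compass; exhaustivity is violated.

6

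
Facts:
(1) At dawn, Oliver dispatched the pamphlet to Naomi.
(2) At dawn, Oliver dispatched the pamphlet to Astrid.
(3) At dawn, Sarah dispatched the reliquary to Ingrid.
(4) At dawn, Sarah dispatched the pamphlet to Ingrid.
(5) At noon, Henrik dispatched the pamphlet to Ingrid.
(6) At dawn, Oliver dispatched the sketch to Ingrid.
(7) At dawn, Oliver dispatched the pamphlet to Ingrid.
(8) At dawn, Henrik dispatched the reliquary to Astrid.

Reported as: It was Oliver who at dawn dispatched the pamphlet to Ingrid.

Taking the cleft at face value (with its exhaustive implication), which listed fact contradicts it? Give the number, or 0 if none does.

4

Focus of the cleft: "Oliver" (the agent). Presupposed background: the pamphlet as thing and Ingrid as recipient and at dawn as setting.
Exhaustivity: Oliver is the only agent satisfying that background.
But fact (4) also has the pamphlet as thing and Ingrid as recipient and at dawn as setting, with agent = Sarah — so the exhaustive reading fails.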